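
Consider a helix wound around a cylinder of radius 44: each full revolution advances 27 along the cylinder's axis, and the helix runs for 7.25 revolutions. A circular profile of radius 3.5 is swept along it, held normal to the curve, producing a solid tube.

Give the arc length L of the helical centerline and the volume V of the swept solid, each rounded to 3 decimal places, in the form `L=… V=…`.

2πR = 2π·44 = 276.460154
per-turn = √(276.460154² + 27²) = √(76430.2165 + 729) = √77159.2165 = 277.775479
L = 7.25 × 277.775479 = 2013.872219
V = π·3.5² × L = 38.484510 × 2013.872219 = 77502.885582

L=2013.872 V=77502.886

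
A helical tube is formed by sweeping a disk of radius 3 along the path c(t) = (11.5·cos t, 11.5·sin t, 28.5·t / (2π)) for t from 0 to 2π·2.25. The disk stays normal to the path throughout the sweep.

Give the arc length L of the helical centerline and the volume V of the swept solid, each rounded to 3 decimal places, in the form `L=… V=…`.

2πR = 2π·11.5 = 72.256631
per-turn = √(72.256631² + 28.5²) = √(5221.0207 + 812.25) = √6033.2707 = 77.674132
L = 2.25 × 77.674132 = 174.766796
V = π·3² × L = 28.274334 × 174.766796 = 4941.414748

L=174.767 V=4941.415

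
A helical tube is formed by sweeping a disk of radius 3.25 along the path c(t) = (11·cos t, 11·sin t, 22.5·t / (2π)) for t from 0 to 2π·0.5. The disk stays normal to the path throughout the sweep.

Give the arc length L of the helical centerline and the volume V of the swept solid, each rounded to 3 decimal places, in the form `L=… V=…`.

L=36.343 V=1205.959

2πR = 2π·11 = 69.115038
per-turn = √(69.115038² + 22.5²) = √(4776.8885 + 506.25) = √5283.1385 = 72.685202
L = 0.5 × 72.685202 = 36.342601
V = π·3.25² × L = 33.183072 × 36.342601 = 1205.959154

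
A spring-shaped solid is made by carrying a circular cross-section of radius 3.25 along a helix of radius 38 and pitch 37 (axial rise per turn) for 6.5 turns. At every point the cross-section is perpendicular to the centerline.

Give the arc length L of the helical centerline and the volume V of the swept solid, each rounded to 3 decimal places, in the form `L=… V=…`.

2πR = 2π·38 = 238.761042
per-turn = √(238.761042² + 37²) = √(57006.8350 + 1369) = √58375.8350 = 241.610917
L = 6.5 × 241.610917 = 1570.470958
V = π·3.25² × L = 33.183072 × 1570.470958 = 52113.051504

L=1570.471 V=52113.052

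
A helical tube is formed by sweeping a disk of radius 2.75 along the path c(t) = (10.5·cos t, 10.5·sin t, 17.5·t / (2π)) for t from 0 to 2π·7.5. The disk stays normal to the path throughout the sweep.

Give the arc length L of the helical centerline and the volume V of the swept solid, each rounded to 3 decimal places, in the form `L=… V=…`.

L=511.913 V=12162.169

2πR = 2π·10.5 = 65.973446
per-turn = √(65.973446² + 17.5²) = √(4352.4955 + 306.25) = √4658.7455 = 68.255004
L = 7.5 × 68.255004 = 511.912528
V = π·2.75² × L = 23.758294 × 511.912528 = 12162.168577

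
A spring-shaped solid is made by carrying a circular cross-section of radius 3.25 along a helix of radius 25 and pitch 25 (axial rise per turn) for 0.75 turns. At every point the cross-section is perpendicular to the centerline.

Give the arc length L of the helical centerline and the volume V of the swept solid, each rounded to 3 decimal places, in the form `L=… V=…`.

2πR = 2π·25 = 157.079633
per-turn = √(157.079633² + 25²) = √(24674.0110 + 625) = √25299.0110 = 159.056628
L = 0.75 × 159.056628 = 119.292471
V = π·3.25² × L = 33.183072 × 119.292471 = 3958.490710

L=119.292 V=3958.491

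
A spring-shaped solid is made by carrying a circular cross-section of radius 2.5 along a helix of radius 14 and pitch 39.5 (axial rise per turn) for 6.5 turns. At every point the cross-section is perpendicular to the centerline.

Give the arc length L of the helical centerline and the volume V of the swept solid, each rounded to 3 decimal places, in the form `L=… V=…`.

2πR = 2π·14 = 87.964594
per-turn = √(87.964594² + 39.5²) = √(7737.7699 + 1560.25) = √9298.0199 = 96.426240
L = 6.5 × 96.426240 = 626.770563
V = π·2.5² × L = 19.634954 × 626.770563 = 12306.611227

L=626.771 V=12306.611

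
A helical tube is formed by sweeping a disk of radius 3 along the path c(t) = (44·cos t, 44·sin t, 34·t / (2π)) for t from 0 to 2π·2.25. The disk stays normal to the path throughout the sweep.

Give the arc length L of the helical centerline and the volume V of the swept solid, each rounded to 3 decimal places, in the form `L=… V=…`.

2πR = 2π·44 = 276.460154
per-turn = √(276.460154² + 34²) = √(76430.2165 + 1156) = √77586.2165 = 278.543024
L = 2.25 × 278.543024 = 626.721805
V = π·3² × L = 28.274334 × 626.721805 = 17720.141568

L=626.722 V=17720.142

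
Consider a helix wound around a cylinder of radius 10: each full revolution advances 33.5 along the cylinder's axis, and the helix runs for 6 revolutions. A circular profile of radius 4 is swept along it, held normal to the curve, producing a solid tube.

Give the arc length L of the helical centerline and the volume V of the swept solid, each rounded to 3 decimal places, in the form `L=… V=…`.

L=427.227 V=21474.794

2πR = 2π·10 = 62.831853
per-turn = √(62.831853² + 33.5²) = √(3947.8418 + 1122.25) = √5070.0918 = 71.204577
L = 6 × 71.204577 = 427.227461
V = π·4² × L = 50.265482 × 427.227461 = 21474.794443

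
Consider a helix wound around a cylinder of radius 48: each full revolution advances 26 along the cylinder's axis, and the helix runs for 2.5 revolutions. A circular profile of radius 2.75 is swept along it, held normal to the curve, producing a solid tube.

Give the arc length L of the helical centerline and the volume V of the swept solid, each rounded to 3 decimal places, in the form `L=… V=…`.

2πR = 2π·48 = 301.592895
per-turn = √(301.592895² + 26²) = √(90958.2742 + 676) = √91634.2742 = 302.711536
L = 2.5 × 302.711536 = 756.778841
V = π·2.75² × L = 23.758294 × 756.778841 = 17979.774522

L=756.779 V=17979.775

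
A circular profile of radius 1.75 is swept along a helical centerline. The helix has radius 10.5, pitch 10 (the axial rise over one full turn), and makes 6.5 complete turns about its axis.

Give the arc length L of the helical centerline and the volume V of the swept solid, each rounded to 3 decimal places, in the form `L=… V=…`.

2πR = 2π·10.5 = 65.973446
per-turn = √(65.973446² + 10²) = √(4352.4955 + 100) = √4452.4955 = 66.727023
L = 6.5 × 66.727023 = 433.725647
V = π·1.75² × L = 9.621128 × 433.725647 = 4172.929748

L=433.726 V=4172.930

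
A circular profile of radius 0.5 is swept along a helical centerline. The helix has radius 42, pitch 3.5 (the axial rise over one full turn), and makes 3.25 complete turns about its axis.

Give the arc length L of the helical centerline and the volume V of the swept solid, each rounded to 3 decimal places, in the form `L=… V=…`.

L=857.730 V=673.660

2πR = 2π·42 = 263.893783
per-turn = √(263.893783² + 3.5²) = √(69639.9287 + 12.25) = √69652.1787 = 263.916992
L = 3.25 × 263.916992 = 857.730224
V = π·0.5² × L = 0.785398 × 857.730224 = 673.659743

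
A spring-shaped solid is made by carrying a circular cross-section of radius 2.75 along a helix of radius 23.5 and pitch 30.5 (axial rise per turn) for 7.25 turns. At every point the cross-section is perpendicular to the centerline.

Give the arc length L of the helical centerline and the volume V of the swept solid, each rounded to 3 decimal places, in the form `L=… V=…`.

2πR = 2π·23.5 = 147.654855
per-turn = √(147.654855² + 30.5²) = √(21801.9561 + 930.25) = √22732.2061 = 150.772034
L = 7.25 × 150.772034 = 1093.097244
V = π·2.75² × L = 23.758294 × 1093.097244 = 25970.126172

L=1093.097 V=25970.126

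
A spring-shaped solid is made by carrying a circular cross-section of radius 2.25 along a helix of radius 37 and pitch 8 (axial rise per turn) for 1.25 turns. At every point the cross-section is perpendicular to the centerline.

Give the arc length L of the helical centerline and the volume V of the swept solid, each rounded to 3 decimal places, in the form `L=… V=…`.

2πR = 2π·37 = 232.477856
per-turn = √(232.477856² + 8²) = √(54045.9537 + 64) = √54109.9537 = 232.615463
L = 1.25 × 232.615463 = 290.769329
V = π·2.25² × L = 15.904313 × 290.769329 = 4624.486363

L=290.769 V=4624.486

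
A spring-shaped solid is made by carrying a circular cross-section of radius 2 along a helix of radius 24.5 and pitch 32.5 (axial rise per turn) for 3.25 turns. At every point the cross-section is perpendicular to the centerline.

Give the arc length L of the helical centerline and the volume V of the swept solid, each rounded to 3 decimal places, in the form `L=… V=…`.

2πR = 2π·24.5 = 153.938040
per-turn = √(153.938040² + 32.5²) = √(23696.9202 + 1056.25) = √24753.1702 = 157.331402
L = 3.25 × 157.331402 = 511.327058
V = π·2² × L = 12.566371 × 511.327058 = 6425.525312

L=511.327 V=6425.525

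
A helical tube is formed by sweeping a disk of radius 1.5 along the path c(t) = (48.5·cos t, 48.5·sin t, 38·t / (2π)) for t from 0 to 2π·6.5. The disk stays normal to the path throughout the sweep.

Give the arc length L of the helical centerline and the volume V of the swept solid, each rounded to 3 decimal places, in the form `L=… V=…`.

2πR = 2π·48.5 = 304.734487
per-turn = √(304.734487² + 38²) = √(92863.1078 + 1444) = √94307.1078 = 307.094624
L = 6.5 × 307.094624 = 1996.115053
V = π·1.5² × L = 7.068583 × 1996.115053 = 14109.705869

L=1996.115 V=14109.706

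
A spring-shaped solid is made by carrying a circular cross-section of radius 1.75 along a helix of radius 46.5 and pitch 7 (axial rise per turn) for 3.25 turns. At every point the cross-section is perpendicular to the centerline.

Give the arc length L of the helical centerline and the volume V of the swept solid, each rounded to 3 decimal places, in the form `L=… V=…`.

2πR = 2π·46.5 = 292.168117
per-turn = √(292.168117² + 7²) = √(85362.2085 + 49) = √85411.2085 = 292.251961
L = 3.25 × 292.251961 = 949.818872
V = π·1.75² × L = 9.621128 × 949.818872 = 9138.328470

L=949.819 V=9138.328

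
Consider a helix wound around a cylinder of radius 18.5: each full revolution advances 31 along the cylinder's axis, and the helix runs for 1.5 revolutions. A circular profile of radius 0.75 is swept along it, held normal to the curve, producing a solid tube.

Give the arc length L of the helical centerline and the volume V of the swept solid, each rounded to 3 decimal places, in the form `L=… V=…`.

L=180.452 V=318.886

2πR = 2π·18.5 = 116.238928
per-turn = √(116.238928² + 31²) = √(13511.4884 + 961) = √14472.4884 = 120.301656
L = 1.5 × 120.301656 = 180.452484
V = π·0.75² × L = 1.767146 × 180.452484 = 318.885861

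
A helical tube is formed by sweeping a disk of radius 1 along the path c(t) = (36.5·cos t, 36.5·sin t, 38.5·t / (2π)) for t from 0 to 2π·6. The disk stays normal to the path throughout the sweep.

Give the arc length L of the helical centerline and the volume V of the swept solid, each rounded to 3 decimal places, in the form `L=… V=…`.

L=1395.273 V=4383.378

2πR = 2π·36.5 = 229.336264
per-turn = √(229.336264² + 38.5²) = √(52595.1219 + 1482.25) = √54077.3719 = 232.545419
L = 6 × 232.545419 = 1395.272513
V = π·1² × L = 3.141593 × 1395.272513 = 4383.377878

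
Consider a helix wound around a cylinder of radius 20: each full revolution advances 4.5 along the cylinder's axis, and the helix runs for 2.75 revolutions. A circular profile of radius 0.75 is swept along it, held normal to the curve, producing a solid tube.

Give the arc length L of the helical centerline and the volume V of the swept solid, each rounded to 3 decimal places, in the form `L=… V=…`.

2πR = 2π·20 = 125.663706
per-turn = √(125.663706² + 4.5²) = √(15791.3670 + 20.25) = √15811.6170 = 125.744253
L = 2.75 × 125.744253 = 345.796694
V = π·0.75² × L = 1.767146 × 345.796694 = 611.073200

L=345.797 V=611.073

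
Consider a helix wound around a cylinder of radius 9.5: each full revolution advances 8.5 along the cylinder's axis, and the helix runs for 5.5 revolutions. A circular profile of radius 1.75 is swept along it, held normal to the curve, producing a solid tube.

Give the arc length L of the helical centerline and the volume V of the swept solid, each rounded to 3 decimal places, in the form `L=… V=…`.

2πR = 2π·9.5 = 59.690260
per-turn = √(59.690260² + 8.5²) = √(3562.9272 + 72.25) = √3635.1772 = 60.292431
L = 5.5 × 60.292431 = 331.608368
V = π·1.75² × L = 9.621128 × 331.608368 = 3190.446393

L=331.608 V=3190.446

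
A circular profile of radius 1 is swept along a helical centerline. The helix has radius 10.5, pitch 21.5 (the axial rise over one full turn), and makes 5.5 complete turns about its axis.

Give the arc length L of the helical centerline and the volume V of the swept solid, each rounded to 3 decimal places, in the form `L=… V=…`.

2πR = 2π·10.5 = 65.973446
per-turn = √(65.973446² + 21.5²) = √(4352.4955 + 462.25) = √4814.7455 = 69.388367
L = 5.5 × 69.388367 = 381.636021
V = π·1² × L = 3.141593 × 381.636021 = 1198.944920

L=381.636 V=1198.945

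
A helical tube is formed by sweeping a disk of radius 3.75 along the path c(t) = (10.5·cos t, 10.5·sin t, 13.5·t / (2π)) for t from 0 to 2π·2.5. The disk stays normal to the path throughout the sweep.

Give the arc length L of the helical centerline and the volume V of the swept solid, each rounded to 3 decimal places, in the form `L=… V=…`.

L=168.351 V=7437.533

2πR = 2π·10.5 = 65.973446
per-turn = √(65.973446² + 13.5²) = √(4352.4955 + 182.25) = √4534.7455 = 67.340519
L = 2.5 × 67.340519 = 168.351298
V = π·3.75² × L = 44.178647 × 168.351298 = 7437.532526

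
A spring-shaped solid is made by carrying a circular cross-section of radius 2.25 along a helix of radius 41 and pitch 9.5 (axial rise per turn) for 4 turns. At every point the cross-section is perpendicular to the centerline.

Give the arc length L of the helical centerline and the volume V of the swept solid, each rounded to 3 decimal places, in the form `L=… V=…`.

2πR = 2π·41 = 257.610598
per-turn = √(257.610598² + 9.5²) = √(66363.2200 + 90.25) = √66453.4700 = 257.785706
L = 4 × 257.785706 = 1031.142822
V = π·2.25² × L = 15.904313 × 1031.142822 = 16399.617996

L=1031.143 V=16399.618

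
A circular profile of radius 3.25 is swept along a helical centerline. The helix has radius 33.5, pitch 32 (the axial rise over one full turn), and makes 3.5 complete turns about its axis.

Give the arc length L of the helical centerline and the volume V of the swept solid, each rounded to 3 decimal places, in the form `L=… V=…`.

2πR = 2π·33.5 = 210.486708
per-turn = √(210.486708² + 32²) = √(44304.6542 + 1024) = √45328.6542 = 212.905270
L = 3.5 × 212.905270 = 745.168446
V = π·3.25² × L = 33.183072 × 745.168446 = 24726.978508

L=745.168 V=24726.979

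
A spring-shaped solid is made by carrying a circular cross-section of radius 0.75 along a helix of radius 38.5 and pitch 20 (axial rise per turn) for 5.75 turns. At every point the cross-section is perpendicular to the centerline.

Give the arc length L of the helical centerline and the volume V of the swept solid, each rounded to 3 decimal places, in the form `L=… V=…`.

L=1395.686 V=2466.381

2πR = 2π·38.5 = 241.902634
per-turn = √(241.902634² + 20²) = √(58516.8845 + 400) = √58916.8845 = 242.728005
L = 5.75 × 242.728005 = 1395.686030
V = π·0.75² × L = 1.767146 × 1395.686030 = 2466.380800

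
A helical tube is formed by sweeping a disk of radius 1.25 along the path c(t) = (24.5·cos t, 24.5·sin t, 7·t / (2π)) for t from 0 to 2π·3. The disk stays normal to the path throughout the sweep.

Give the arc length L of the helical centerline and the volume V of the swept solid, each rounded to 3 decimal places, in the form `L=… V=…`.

2πR = 2π·24.5 = 153.938040
per-turn = √(153.938040² + 7²) = √(23696.9202 + 49) = √23745.9202 = 154.097113
L = 3 × 154.097113 = 462.291338
V = π·1.25² × L = 4.908739 × 462.291338 = 2269.267301

L=462.291 V=2269.267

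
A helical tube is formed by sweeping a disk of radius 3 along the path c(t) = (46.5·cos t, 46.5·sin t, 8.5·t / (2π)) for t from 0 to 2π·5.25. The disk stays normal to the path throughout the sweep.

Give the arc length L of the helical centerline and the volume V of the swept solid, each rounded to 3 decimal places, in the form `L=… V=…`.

2πR = 2π·46.5 = 292.168117
per-turn = √(292.168117² + 8.5²) = √(85362.2085 + 72.25) = √85434.4585 = 292.291735
L = 5.25 × 292.291735 = 1534.531610
V = π·3² × L = 28.274334 × 1534.531610 = 43387.859088

L=1534.532 V=43387.859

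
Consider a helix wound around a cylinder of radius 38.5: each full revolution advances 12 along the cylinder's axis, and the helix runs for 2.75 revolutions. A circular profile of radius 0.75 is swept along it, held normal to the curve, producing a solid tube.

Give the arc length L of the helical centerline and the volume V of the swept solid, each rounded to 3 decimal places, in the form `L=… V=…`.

L=666.050 V=1177.008

2πR = 2π·38.5 = 241.902634
per-turn = √(241.902634² + 12²) = √(58516.8845 + 144) = √58660.8845 = 242.200092
L = 2.75 × 242.200092 = 666.050253
V = π·0.75² × L = 1.767146 × 666.050253 = 1177.007952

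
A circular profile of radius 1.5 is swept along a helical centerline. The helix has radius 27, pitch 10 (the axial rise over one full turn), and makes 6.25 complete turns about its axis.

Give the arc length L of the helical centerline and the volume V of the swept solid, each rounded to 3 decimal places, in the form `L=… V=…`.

L=1062.128 V=7507.740

2πR = 2π·27 = 169.646003
per-turn = √(169.646003² + 10²) = √(28779.7664 + 100) = √28879.7664 = 169.940479
L = 6.25 × 169.940479 = 1062.127994
V = π·1.5² × L = 7.068583 × 1062.127994 = 7507.740384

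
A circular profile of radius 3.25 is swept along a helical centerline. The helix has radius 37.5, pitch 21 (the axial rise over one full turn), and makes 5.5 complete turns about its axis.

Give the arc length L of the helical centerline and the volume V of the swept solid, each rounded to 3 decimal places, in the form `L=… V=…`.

L=1301.044 V=43172.633

2πR = 2π·37.5 = 235.619449
per-turn = √(235.619449² + 21²) = √(55516.5248 + 441) = √55957.5248 = 236.553429
L = 5.5 × 236.553429 = 1301.043859
V = π·3.25² × L = 33.183072 × 1301.043859 = 43172.632584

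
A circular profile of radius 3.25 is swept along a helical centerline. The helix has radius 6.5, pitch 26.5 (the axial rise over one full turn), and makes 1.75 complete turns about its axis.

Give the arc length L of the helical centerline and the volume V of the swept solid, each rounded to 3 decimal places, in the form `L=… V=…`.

2πR = 2π·6.5 = 40.840704
per-turn = √(40.840704² + 26.5²) = √(1667.9631 + 702.25) = √2370.2131 = 48.684835
L = 1.75 × 48.684835 = 85.198461
V = π·3.25² × L = 33.183072 × 85.198461 = 2827.146699

L=85.198 V=2827.147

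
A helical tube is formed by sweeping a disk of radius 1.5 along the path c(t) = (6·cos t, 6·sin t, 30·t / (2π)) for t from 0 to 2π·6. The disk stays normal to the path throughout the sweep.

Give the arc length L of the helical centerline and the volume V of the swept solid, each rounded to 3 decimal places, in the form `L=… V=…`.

L=289.074 V=2043.347

2πR = 2π·6 = 37.699112
per-turn = √(37.699112² + 30²) = √(1421.2230 + 900) = √2321.2230 = 48.179073
L = 6 × 48.179073 = 289.074435
V = π·1.5² × L = 7.068583 × 289.074435 = 2043.346776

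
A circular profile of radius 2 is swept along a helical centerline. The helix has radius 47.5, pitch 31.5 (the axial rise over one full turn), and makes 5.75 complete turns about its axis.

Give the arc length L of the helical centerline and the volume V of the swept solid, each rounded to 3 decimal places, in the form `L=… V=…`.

2πR = 2π·47.5 = 298.451302
per-turn = √(298.451302² + 31.5²) = √(89073.1797 + 992.25) = √90065.4297 = 300.109030
L = 5.75 × 300.109030 = 1725.626921
V = π·2² × L = 12.566371 × 1725.626921 = 21684.867430

L=1725.627 V=21684.867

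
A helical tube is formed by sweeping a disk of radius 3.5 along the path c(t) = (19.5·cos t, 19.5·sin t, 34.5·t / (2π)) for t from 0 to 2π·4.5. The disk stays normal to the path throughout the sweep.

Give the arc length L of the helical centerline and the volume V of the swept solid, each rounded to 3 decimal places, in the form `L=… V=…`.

L=572.790 V=22043.558

2πR = 2π·19.5 = 122.522113
per-turn = √(122.522113² + 34.5²) = √(15011.6683 + 1190.25) = √16201.9183 = 127.286756
L = 4.5 × 127.286756 = 572.790403
V = π·3.5² × L = 38.484510 × 572.790403 = 22043.557985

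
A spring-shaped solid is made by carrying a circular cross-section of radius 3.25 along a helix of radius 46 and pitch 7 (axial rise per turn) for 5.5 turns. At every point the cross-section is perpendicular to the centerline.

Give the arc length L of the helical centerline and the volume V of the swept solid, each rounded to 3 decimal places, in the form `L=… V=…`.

2πR = 2π·46 = 289.026524
per-turn = √(289.026524² + 7²) = √(83536.3317 + 49) = √83585.3317 = 289.111279
L = 5.5 × 289.111279 = 1590.112035
V = π·3.25² × L = 33.183072 × 1590.112035 = 52764.802772

L=1590.112 V=52764.803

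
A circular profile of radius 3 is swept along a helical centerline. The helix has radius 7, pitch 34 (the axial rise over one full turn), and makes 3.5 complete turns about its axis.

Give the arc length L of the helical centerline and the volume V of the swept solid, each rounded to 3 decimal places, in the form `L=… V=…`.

L=194.571 V=5501.369

2πR = 2π·7 = 43.982297
per-turn = √(43.982297² + 34²) = √(1934.4425 + 1156) = √3090.4425 = 55.591748
L = 3.5 × 55.591748 = 194.571119
V = π·3² × L = 28.274334 × 194.571119 = 5501.368769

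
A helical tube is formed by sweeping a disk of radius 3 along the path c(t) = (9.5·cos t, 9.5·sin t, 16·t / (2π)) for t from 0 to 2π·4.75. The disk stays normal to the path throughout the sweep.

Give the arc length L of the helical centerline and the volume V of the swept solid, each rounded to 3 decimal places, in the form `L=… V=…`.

2πR = 2π·9.5 = 59.690260
per-turn = √(59.690260² + 16²) = √(3562.9272 + 256) = √3818.9272 = 61.797469
L = 4.75 × 61.797469 = 293.537978
V = π·3² × L = 28.274334 × 293.537978 = 8299.590805

L=293.538 V=8299.591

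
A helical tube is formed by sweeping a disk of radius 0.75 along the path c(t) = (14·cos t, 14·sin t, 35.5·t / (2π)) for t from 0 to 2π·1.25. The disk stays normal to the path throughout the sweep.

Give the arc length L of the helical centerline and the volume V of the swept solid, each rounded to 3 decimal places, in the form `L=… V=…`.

2πR = 2π·14 = 87.964594
per-turn = √(87.964594² + 35.5²) = √(7737.7699 + 1260.25) = √8998.0199 = 94.857893
L = 1.25 × 94.857893 = 118.572366
V = π·0.75² × L = 1.767146 × 118.572366 = 209.534667

L=118.572 V=209.535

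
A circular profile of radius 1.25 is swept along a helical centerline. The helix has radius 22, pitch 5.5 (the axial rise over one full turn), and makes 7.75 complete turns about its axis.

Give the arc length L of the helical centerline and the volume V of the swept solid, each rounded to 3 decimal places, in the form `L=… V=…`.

2πR = 2π·22 = 138.230077
per-turn = √(138.230077² + 5.5²) = √(19107.5541 + 30.25) = √19137.8041 = 138.339453
L = 7.75 × 138.339453 = 1072.130757
V = π·1.25² × L = 4.908739 × 1072.130757 = 5262.809546

L=1072.131 V=5262.810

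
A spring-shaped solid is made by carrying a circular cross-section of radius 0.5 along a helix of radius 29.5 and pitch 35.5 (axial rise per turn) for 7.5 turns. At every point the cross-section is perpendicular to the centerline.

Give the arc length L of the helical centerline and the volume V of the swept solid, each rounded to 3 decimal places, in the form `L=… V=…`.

L=1415.422 V=1111.670

2πR = 2π·29.5 = 185.353967
per-turn = √(185.353967² + 35.5²) = √(34356.0929 + 1260.25) = √35616.3429 = 188.722926
L = 7.5 × 188.722926 = 1415.421947
V = π·0.5² × L = 0.785398 × 1415.421947 = 1111.669798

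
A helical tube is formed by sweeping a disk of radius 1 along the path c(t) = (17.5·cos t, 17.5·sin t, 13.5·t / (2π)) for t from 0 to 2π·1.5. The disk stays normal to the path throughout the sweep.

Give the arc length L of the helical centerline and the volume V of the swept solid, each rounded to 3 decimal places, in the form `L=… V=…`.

L=166.172 V=522.045

2πR = 2π·17.5 = 109.955743
per-turn = √(109.955743² + 13.5²) = √(12090.2654 + 182.25) = √12272.5154 = 110.781386
L = 1.5 × 110.781386 = 166.172078
V = π·1² × L = 3.141593 × 166.172078 = 522.044981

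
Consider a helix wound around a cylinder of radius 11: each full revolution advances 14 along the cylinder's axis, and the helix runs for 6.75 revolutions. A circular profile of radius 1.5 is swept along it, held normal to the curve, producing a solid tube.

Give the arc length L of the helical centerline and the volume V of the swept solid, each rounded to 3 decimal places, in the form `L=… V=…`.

2πR = 2π·11 = 69.115038
per-turn = √(69.115038² + 14²) = √(4776.8885 + 196) = √4972.8885 = 70.518710
L = 6.75 × 70.518710 = 476.001296
V = π·1.5² × L = 7.068583 × 476.001296 = 3364.654892

L=476.001 V=3364.655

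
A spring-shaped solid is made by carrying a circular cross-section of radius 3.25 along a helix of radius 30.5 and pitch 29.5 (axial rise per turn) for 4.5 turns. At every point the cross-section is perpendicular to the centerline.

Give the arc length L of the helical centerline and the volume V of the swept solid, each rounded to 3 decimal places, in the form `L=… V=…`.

L=872.525 V=28953.057

2πR = 2π·30.5 = 191.637152
per-turn = √(191.637152² + 29.5²) = √(36724.7980 + 870.25) = √37595.0480 = 193.894425
L = 4.5 × 193.894425 = 872.524912
V = π·3.25² × L = 33.183072 × 872.524912 = 28953.057319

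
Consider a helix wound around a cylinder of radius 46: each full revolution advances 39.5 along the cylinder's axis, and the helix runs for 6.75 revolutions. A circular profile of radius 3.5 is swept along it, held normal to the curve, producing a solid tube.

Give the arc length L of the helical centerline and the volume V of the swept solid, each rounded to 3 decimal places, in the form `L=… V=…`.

2πR = 2π·46 = 289.026524
per-turn = √(289.026524² + 39.5²) = √(83536.3317 + 1560.25) = √85096.5817 = 291.713184
L = 6.75 × 291.713184 = 1969.063991
V = π·3.5² × L = 38.484510 × 1969.063991 = 75778.462873

L=1969.064 V=75778.463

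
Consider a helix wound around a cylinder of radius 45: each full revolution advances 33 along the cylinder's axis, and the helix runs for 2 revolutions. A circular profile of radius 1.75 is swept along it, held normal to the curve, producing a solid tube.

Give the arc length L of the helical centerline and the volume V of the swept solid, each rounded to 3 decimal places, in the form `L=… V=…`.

L=569.325 V=5477.550

2πR = 2π·45 = 282.743339
per-turn = √(282.743339² + 33²) = √(79943.7956 + 1089) = √81032.7956 = 284.662600
L = 2 × 284.662600 = 569.325199
V = π·1.75² × L = 9.621128 × 569.325199 = 5477.550333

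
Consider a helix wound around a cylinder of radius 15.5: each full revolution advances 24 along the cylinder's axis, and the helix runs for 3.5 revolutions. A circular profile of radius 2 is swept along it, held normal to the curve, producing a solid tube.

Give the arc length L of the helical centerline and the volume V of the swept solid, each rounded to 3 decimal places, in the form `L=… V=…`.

L=351.060 V=4411.556

2πR = 2π·15.5 = 97.389372
per-turn = √(97.389372² + 24²) = √(9484.6898 + 576) = √10060.6898 = 100.302990
L = 3.5 × 100.302990 = 351.060465
V = π·2² × L = 12.566371 × 351.060465 = 4411.555917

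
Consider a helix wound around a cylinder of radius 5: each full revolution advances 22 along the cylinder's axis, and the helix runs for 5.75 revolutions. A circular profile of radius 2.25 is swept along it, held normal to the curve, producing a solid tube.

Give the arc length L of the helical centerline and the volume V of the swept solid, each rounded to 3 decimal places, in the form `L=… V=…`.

L=220.530 V=3507.383

2πR = 2π·5 = 31.415927
per-turn = √(31.415927² + 22²) = √(986.9604 + 484) = √1470.9604 = 38.353102
L = 5.75 × 38.353102 = 220.530337
V = π·2.25² × L = 15.904313 × 220.530337 = 3507.383464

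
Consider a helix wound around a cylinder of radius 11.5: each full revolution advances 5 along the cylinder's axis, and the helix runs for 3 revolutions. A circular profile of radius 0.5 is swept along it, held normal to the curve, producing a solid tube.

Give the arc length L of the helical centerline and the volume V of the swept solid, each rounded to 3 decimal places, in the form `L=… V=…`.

L=217.288 V=170.658

2πR = 2π·11.5 = 72.256631
per-turn = √(72.256631² + 5²) = √(5221.0207 + 25) = √5246.0207 = 72.429419
L = 3 × 72.429419 = 217.288257
V = π·0.5² × L = 0.785398 × 217.288257 = 170.657798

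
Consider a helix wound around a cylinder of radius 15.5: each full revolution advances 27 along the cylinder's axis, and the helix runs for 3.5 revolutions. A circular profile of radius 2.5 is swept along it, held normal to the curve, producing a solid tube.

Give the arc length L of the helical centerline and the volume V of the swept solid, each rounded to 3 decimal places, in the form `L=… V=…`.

L=353.720 V=6945.272

2πR = 2π·15.5 = 97.389372
per-turn = √(97.389372² + 27²) = √(9484.6898 + 729) = √10213.6898 = 101.062801
L = 3.5 × 101.062801 = 353.719805
V = π·2.5² × L = 19.634954 × 353.719805 = 6945.272129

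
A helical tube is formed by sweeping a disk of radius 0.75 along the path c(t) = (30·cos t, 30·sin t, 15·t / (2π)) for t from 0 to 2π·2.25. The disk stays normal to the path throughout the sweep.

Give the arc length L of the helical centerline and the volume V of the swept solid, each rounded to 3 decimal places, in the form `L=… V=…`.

L=425.456 V=751.842

2πR = 2π·30 = 188.495559
per-turn = √(188.495559² + 15²) = √(35530.5758 + 225) = √35755.5758 = 189.091448
L = 2.25 × 189.091448 = 425.455759
V = π·0.75² × L = 1.767146 × 425.455759 = 751.842386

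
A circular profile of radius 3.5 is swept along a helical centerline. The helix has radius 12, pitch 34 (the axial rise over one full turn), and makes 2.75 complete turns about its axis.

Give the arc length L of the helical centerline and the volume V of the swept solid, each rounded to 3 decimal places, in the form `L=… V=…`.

2πR = 2π·12 = 75.398224
per-turn = √(75.398224² + 34²) = √(5684.8921 + 1156) = √6840.8921 = 82.709686
L = 2.75 × 82.709686 = 227.451636
V = π·3.5² × L = 38.484510 × 227.451636 = 8753.364766

L=227.452 V=8753.365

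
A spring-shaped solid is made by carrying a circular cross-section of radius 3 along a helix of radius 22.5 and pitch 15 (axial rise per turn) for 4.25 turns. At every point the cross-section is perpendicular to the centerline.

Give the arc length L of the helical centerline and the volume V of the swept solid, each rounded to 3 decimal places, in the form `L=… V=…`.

L=604.202 V=17083.414

2πR = 2π·22.5 = 141.371669
per-turn = √(141.371669² + 15²) = √(19985.9489 + 225) = √20210.9489 = 142.165217
L = 4.25 × 142.165217 = 604.202172
V = π·3² × L = 28.274334 × 604.202172 = 17083.413945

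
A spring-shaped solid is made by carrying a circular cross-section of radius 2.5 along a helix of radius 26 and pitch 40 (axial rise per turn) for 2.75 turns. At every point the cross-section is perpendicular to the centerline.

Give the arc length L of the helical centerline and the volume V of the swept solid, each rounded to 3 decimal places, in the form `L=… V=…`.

L=462.519 V=9081.533

2πR = 2π·26 = 163.362818
per-turn = √(163.362818² + 40²) = √(26687.4103 + 1600) = √28287.4103 = 168.188615
L = 2.75 × 168.188615 = 462.518692
V = π·2.5² × L = 19.634954 × 462.518692 = 9081.533280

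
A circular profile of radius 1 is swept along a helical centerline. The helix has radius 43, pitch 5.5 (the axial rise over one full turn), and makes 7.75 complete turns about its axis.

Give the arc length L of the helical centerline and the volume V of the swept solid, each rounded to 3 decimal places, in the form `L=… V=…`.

L=2094.305 V=6579.454

2πR = 2π·43 = 270.176968
per-turn = √(270.176968² + 5.5²) = √(72995.5942 + 30.25) = √73025.8442 = 270.232944
L = 7.75 × 270.232944 = 2094.305318
V = π·1² × L = 3.141593 × 2094.305318 = 6579.454201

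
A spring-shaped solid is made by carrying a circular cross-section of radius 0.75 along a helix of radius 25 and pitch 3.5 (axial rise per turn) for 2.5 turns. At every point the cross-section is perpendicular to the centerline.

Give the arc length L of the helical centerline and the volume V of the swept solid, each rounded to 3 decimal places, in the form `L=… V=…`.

2πR = 2π·25 = 157.079633
per-turn = √(157.079633² + 3.5²) = √(24674.0110 + 12.25) = √24686.2610 = 157.118621
L = 2.5 × 157.118621 = 392.796552
V = π·0.75² × L = 1.767146 × 392.796552 = 694.128804

L=392.797 V=694.129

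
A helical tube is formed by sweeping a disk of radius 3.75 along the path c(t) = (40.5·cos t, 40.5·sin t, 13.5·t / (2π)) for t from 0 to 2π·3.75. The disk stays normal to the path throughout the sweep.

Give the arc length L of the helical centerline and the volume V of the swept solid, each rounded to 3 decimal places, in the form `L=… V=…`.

L=955.601 V=42217.145

2πR = 2π·40.5 = 254.469005
per-turn = √(254.469005² + 13.5²) = √(64754.4745 + 182.25) = √64936.7245 = 254.826852
L = 3.75 × 254.826852 = 955.600695
V = π·3.75² × L = 44.178647 × 955.600695 = 42217.145474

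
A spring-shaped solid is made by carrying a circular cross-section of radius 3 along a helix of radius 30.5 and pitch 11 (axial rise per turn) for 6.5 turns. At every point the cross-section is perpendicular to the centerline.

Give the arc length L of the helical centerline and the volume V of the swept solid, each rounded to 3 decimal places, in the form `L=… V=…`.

L=1247.692 V=35277.656

2πR = 2π·30.5 = 191.637152
per-turn = √(191.637152² + 11²) = √(36724.7980 + 121) = √36845.7980 = 191.952593
L = 6.5 × 191.952593 = 1247.691855
V = π·3² × L = 28.274334 × 1247.691855 = 35277.656085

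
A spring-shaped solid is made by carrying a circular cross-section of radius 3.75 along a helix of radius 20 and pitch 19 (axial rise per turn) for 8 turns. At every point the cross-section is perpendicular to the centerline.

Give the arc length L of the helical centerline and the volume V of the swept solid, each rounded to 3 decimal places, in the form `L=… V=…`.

2πR = 2π·20 = 125.663706
per-turn = √(125.663706² + 19²) = √(15791.3670 + 361) = √16152.3670 = 127.091963
L = 8 × 127.091963 = 1016.735703
V = π·3.75² × L = 44.178647 × 1016.735703 = 44918.007421

L=1016.736 V=44918.007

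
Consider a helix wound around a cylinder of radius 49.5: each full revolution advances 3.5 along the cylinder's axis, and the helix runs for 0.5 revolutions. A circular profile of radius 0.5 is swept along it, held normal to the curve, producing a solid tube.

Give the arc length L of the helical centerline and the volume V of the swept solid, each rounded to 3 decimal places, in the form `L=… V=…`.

L=155.519 V=122.144

2πR = 2π·49.5 = 311.017673
per-turn = √(311.017673² + 3.5²) = √(96731.9927 + 12.25) = √96744.2427 = 311.037365
L = 0.5 × 311.037365 = 155.518683
V = π·0.5² × L = 0.785398 × 155.518683 = 122.144088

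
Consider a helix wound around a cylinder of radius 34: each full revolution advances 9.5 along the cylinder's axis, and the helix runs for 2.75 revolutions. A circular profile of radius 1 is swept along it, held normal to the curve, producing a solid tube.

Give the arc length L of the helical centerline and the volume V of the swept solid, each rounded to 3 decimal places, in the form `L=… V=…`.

L=588.058 V=1847.440

2πR = 2π·34 = 213.628300
per-turn = √(213.628300² + 9.5²) = √(45637.0508 + 90.25) = √45727.3008 = 213.839427
L = 2.75 × 213.839427 = 588.058426
V = π·1² × L = 3.141593 × 588.058426 = 1847.440030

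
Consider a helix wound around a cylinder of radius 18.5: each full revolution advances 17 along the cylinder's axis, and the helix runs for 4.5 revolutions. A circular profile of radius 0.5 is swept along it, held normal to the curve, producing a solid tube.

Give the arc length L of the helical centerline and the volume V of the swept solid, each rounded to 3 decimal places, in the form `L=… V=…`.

2πR = 2π·18.5 = 116.238928
per-turn = √(116.238928² + 17²) = √(13511.4884 + 289) = √13800.4884 = 117.475480
L = 4.5 × 117.475480 = 528.639660
V = π·0.5² × L = 0.785398 × 528.639660 = 415.192618

L=528.640 V=415.193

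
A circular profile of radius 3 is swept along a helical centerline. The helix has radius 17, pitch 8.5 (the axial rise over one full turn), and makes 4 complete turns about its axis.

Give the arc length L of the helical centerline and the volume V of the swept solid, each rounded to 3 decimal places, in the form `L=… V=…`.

L=428.607 V=12118.585

2πR = 2π·17 = 106.814150
per-turn = √(106.814150² + 8.5²) = √(11409.2627 + 72.25) = √11481.5127 = 107.151821
L = 4 × 107.151821 = 428.607283
V = π·3² × L = 28.274334 × 428.607283 = 12118.585423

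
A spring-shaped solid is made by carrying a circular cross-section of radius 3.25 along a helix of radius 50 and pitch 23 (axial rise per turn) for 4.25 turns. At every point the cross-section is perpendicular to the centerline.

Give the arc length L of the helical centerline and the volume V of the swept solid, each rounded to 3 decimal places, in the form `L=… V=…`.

2πR = 2π·50 = 314.159265
per-turn = √(314.159265² + 23²) = √(98696.0440 + 529) = √99225.0440 = 315.000070
L = 4.25 × 315.000070 = 1338.750297
V = π·3.25² × L = 33.183072 × 1338.750297 = 44423.848032

L=1338.750 V=44423.848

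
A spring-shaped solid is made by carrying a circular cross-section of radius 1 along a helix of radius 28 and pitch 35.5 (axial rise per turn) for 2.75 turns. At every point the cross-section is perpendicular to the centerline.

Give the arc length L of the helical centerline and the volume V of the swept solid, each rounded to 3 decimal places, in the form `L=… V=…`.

2πR = 2π·28 = 175.929189
per-turn = √(175.929189² + 35.5²) = √(30951.0794 + 1260.25) = √32211.3294 = 179.475150
L = 2.75 × 179.475150 = 493.556662
V = π·1² × L = 3.141593 × 493.556662 = 1550.553983

L=493.557 V=1550.554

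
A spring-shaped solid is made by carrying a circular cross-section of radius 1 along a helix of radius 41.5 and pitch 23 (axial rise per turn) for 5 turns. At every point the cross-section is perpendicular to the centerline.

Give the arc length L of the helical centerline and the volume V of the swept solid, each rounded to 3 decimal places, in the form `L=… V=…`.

2πR = 2π·41.5 = 260.752190
per-turn = √(260.752190² + 23²) = √(67991.7047 + 529) = √68520.7047 = 261.764598
L = 5 × 261.764598 = 1308.822990
V = π·1² × L = 3.141593 × 1308.822990 = 4111.788689

L=1308.823 V=4111.789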